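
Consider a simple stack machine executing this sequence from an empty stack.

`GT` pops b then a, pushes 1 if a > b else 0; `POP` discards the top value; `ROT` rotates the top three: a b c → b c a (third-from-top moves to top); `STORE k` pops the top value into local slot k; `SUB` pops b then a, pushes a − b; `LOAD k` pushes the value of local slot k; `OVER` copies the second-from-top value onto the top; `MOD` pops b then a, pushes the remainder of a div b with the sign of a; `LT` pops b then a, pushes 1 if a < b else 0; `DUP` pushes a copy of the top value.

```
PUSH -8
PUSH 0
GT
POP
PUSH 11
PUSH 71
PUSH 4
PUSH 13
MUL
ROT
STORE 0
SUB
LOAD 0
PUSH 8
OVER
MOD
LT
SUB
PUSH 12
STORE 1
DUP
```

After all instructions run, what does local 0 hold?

11

PUSH -8  [-8]
PUSH 0   [-8, 0]
GT       [0]
POP      []
PUSH 11  [11]
PUSH 71  [11, 71]
PUSH 4   [11, 71, 4]
PUSH 13  [11, 71, 4, 13]
MUL      [11, 71, 52]
ROT      [71, 52, 11]
STORE 0  [71, 52]
SUB      [19]
LOAD 0   [19, 11]
PUSH 8   [19, 11, 8]
OVER     [19, 11, 8, 11]
MOD      [19, 11, 8]
LT       [19, 0]
SUB      [19]
PUSH 12  [19, 12]
STORE 1  [19]
DUP      [19, 19]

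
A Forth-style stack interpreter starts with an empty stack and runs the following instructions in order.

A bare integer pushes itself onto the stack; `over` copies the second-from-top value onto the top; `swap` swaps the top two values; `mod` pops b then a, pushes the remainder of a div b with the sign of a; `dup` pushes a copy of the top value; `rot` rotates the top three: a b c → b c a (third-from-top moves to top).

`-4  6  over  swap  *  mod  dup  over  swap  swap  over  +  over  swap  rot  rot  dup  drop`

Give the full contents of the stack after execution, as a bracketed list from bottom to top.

[-4, -8, -4, -4]

-4   → -4
6    → -4 6
over → -4 6 -4
swap → -4 -4 6
*    → -4 -24
mod  → -4
dup  → -4 -4
over → -4 -4 -4
swap → -4 -4 -4
swap → -4 -4 -4
over → -4 -4 -4 -4
+    → -4 -4 -8
over → -4 -4 -8 -4
swap → -4 -4 -4 -8
rot  → -4 -4 -8 -4
rot  → -4 -8 -4 -4
dup  → -4 -8 -4 -4 -4
drop → -4 -8 -4 -4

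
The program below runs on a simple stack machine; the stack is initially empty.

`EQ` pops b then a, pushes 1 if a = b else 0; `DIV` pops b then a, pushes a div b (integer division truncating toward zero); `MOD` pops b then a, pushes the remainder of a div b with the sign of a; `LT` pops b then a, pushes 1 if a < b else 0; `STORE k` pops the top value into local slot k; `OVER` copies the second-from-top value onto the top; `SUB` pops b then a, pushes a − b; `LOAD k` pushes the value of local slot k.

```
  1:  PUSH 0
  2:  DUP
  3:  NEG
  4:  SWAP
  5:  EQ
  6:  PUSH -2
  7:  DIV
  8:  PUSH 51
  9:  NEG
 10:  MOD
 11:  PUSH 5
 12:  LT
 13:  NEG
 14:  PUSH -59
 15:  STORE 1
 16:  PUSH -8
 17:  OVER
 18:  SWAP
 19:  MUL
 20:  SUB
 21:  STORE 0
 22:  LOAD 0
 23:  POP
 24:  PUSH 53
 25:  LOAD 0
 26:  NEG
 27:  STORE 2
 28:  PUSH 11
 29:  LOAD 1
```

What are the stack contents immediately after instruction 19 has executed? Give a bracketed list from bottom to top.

PUSH 0   → [0]
DUP      → [0, 0]
NEG      → [0, 0]
SWAP     → [0, 0]
EQ       → [1]
PUSH -2  → [1, -2]
DIV      → [0]
PUSH 51  → [0, 51]
NEG      → [0, -51]
MOD      → [0]
PUSH 5   → [0, 5]
LT       → [1]
NEG      → [-1]
PUSH -59 → [-1, -59]
STORE 1  → [-1]
PUSH -8  → [-1, -8]
OVER     → [-1, -8, -1]
SWAP     → [-1, -1, -8]
MUL      → [-1, 8]

[-1, 8]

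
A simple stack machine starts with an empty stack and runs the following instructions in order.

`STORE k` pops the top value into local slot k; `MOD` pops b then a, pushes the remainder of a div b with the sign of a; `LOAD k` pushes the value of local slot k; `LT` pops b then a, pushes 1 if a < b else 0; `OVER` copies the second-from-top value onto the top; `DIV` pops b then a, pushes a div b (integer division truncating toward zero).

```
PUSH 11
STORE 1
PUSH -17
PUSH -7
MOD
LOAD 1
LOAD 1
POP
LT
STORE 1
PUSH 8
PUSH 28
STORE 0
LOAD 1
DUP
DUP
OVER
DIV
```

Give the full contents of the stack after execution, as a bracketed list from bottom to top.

[8, 1, 1, 1]

PUSH 11   11
STORE 1   (empty)
PUSH -17  -17
PUSH -7   -17 -7
MOD       -3
LOAD 1    -3 11
LOAD 1    -3 11 11
POP       -3 11
LT        1
STORE 1   (empty)
PUSH 8    8
PUSH 28   8 28
STORE 0   8
LOAD 1    8 1
DUP       8 1 1
DUP       8 1 1 1
OVER      8 1 1 1 1
DIV       8 1 1 1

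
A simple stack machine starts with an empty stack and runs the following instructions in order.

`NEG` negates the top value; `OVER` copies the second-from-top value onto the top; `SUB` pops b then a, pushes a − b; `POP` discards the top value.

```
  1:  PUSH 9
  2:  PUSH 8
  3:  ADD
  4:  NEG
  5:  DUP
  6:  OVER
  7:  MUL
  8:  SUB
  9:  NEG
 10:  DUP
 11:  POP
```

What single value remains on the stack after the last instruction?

PUSH 9 -> [9]
PUSH 8 -> [9, 8]
ADD    -> [17]
NEG    -> [-17]
DUP    -> [-17, -17]
OVER   -> [-17, -17, -17]
MUL    -> [-17, 289]
SUB    -> [-306]
NEG    -> [306]
DUP    -> [306, 306]
POP    -> [306]

306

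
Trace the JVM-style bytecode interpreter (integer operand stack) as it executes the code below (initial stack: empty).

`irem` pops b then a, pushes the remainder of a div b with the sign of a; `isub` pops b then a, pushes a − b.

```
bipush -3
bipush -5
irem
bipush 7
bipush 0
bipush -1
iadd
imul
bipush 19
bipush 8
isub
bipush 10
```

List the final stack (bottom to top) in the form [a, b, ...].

[-3, -7, 11, 10]

bipush -3 : -3
bipush -5 : -3 -5
irem      : -3
bipush 7  : -3 7
bipush 0  : -3 7 0
bipush -1 : -3 7 0 -1
iadd      : -3 7 -1
imul      : -3 -7
bipush 19 : -3 -7 19
bipush 8  : -3 -7 19 8
isub      : -3 -7 11
bipush 10 : -3 -7 11 10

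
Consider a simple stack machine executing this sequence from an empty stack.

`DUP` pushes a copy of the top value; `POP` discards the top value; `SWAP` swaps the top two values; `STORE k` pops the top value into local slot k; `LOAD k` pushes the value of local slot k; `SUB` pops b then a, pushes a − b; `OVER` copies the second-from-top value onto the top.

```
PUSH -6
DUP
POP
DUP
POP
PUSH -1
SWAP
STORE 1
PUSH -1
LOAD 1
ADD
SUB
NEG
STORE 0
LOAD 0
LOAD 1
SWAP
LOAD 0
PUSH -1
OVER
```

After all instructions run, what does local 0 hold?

-6

PUSH -6 -> [-6]
DUP     -> [-6, -6]
POP     -> [-6]
DUP     -> [-6, -6]
POP     -> [-6]
PUSH -1 -> [-6, -1]
SWAP    -> [-1, -6]
STORE 1 -> [-1]
PUSH -1 -> [-1, -1]
LOAD 1  -> [-1, -1, -6]
ADD     -> [-1, -7]
SUB     -> [6]
NEG     -> [-6]
STORE 0 -> []
LOAD 0  -> [-6]
LOAD 1  -> [-6, -6]
SWAP    -> [-6, -6]
LOAD 0  -> [-6, -6, -6]
PUSH -1 -> [-6, -6, -6, -1]
OVER    -> [-6, -6, -6, -1, -6]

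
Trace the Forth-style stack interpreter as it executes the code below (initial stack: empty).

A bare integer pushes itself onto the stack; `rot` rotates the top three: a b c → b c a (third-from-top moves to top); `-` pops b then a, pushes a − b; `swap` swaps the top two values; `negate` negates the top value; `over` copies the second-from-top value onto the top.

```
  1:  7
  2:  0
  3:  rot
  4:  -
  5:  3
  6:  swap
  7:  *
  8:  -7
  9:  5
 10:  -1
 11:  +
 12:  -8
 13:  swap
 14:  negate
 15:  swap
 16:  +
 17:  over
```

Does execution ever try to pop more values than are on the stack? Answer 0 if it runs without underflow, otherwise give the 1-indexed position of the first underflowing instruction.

3

7 -> 7
0 -> 7 0
rot  — needs 3 operands, stack has 2 → underflow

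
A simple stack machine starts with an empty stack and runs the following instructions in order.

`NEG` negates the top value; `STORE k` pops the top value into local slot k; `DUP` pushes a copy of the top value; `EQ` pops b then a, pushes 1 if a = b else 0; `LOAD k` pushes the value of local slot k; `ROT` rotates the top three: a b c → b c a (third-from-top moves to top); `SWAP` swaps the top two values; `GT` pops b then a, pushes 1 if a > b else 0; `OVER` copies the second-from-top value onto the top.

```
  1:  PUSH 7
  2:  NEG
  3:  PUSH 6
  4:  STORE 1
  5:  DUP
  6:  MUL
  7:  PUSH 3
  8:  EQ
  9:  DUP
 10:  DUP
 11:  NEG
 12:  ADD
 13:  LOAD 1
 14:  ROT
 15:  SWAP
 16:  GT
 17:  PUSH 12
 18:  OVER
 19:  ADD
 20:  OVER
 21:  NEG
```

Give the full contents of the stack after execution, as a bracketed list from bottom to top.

PUSH 7  : 7
NEG     : -7
PUSH 6  : -7 6
STORE 1 : -7
DUP     : -7 -7
MUL     : 49
PUSH 3  : 49 3
EQ      : 0
DUP     : 0 0
DUP     : 0 0 0
NEG     : 0 0 0
ADD     : 0 0
LOAD 1  : 0 0 6
ROT     : 0 6 0
SWAP    : 0 0 6
GT      : 0 0
PUSH 12 : 0 0 12
OVER    : 0 0 12 0
ADD     : 0 0 12
OVER    : 0 0 12 0
NEG     : 0 0 12 0

[0, 0, 12, 0]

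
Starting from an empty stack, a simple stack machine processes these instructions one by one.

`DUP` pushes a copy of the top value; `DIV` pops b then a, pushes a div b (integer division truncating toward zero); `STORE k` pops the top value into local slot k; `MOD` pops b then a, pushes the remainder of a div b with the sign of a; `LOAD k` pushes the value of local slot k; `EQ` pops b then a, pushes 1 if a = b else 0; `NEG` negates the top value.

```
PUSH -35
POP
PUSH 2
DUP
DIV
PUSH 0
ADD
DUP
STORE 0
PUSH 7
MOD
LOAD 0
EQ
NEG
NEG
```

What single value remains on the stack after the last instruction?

1

PUSH -35 -> [-35]
POP      -> []
PUSH 2   -> [2]
DUP      -> [2, 2]
DIV      -> [1]
PUSH 0   -> [1, 0]
ADD      -> [1]
DUP      -> [1, 1]
STORE 0  -> [1]
PUSH 7   -> [1, 7]
MOD      -> [1]
LOAD 0   -> [1, 1]
EQ       -> [1]
NEG      -> [-1]
NEG      -> [1]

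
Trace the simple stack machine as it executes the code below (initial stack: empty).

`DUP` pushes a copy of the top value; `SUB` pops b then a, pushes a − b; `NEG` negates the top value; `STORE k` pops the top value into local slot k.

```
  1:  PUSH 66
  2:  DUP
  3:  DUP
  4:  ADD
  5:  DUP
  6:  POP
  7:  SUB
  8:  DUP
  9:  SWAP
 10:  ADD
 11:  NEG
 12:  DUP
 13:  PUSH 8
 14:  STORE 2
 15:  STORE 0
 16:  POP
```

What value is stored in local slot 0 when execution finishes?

132

PUSH 66 : 66
DUP     : 66 66
DUP     : 66 66 66
ADD     : 66 132
DUP     : 66 132 132
POP     : 66 132
SUB     : -66
DUP     : -66 -66
SWAP    : -66 -66
ADD     : -132
NEG     : 132
DUP     : 132 132
PUSH 8  : 132 132 8
STORE 2 : 132 132
STORE 0 : 132
POP     : (empty)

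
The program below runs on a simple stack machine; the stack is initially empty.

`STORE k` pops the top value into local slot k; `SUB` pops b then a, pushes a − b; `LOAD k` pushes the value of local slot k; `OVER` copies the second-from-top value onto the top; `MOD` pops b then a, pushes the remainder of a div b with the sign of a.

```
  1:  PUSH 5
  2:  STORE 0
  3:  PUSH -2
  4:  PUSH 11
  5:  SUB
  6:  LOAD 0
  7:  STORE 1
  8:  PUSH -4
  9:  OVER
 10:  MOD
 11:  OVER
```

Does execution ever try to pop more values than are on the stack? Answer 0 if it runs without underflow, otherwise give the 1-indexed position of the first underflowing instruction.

PUSH 5  : [5]
STORE 0 : []
PUSH -2 : [-2]
PUSH 11 : [-2, 11]
SUB     : [-13]
LOAD 0  : [-13, 5]
STORE 1 : [-13]
PUSH -4 : [-13, -4]
OVER    : [-13, -4, -13]
MOD     : [-13, -4]
OVER    : [-13, -4, -13]

0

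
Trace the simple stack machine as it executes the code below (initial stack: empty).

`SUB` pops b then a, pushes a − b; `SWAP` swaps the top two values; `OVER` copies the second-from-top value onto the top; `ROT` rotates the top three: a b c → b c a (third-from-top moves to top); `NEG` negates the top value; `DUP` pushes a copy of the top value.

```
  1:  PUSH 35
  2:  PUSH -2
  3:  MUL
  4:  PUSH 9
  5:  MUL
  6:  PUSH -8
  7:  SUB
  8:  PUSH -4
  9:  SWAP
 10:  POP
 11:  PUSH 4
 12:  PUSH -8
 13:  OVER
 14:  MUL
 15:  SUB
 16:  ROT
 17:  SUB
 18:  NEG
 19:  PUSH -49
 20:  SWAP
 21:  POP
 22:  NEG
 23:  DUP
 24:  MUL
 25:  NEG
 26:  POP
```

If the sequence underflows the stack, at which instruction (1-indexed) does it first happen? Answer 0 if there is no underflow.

PUSH 35 -> [35]
PUSH -2 -> [35, -2]
MUL     -> [-70]
PUSH 9  -> [-70, 9]
MUL     -> [-630]
PUSH -8 -> [-630, -8]
SUB     -> [-622]
PUSH -4 -> [-622, -4]
SWAP    -> [-4, -622]
POP     -> [-4]
PUSH 4  -> [-4, 4]
PUSH -8 -> [-4, 4, -8]
OVER    -> [-4, 4, -8, 4]
MUL     -> [-4, 4, -32]
SUB     -> [-4, 36]
ROT  — needs 3 operands, stack has 2 → underflow

16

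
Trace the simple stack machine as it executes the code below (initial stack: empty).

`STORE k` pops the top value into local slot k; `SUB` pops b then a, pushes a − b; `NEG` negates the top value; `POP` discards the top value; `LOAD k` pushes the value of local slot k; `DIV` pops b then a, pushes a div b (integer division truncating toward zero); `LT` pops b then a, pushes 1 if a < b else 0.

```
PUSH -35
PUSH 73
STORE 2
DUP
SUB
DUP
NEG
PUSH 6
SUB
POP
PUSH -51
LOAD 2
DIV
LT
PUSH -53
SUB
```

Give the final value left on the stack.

53

PUSH -35  -35
PUSH 73   -35 73
STORE 2   -35
DUP       -35 -35
SUB       0
DUP       0 0
NEG       0 0
PUSH 6    0 0 6
SUB       0 -6
POP       0
PUSH -51  0 -51
LOAD 2    0 -51 73
DIV       0 0
LT        0
PUSH -53  0 -53
SUB       53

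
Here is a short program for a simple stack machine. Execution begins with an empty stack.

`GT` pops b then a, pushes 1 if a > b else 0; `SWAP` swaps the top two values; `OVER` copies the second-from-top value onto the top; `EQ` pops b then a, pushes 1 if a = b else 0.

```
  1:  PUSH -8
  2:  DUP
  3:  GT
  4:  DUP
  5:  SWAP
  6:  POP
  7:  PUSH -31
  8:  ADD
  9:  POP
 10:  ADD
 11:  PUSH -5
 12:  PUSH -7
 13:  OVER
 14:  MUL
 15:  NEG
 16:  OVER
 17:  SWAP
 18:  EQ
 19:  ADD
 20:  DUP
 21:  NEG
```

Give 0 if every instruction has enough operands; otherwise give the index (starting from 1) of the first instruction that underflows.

PUSH -8  → -8
DUP      → -8 -8
GT       → 0
DUP      → 0 0
SWAP     → 0 0
POP      → 0
PUSH -31 → 0 -31
ADD      → -31
POP      → (empty)
ADD  — needs 2 operands, stack has 0 → underflow

10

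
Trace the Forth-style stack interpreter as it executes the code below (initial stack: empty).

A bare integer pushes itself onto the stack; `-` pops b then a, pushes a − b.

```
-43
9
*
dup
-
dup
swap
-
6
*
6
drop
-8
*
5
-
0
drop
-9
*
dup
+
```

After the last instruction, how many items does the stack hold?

1

-43   [-43]
9     [-43, 9]
*     [-387]
dup   [-387, -387]
-     [0]
dup   [0, 0]
swap  [0, 0]
-     [0]
6     [0, 6]
*     [0]
6     [0, 6]
drop  [0]
-8    [0, -8]
*     [0]
5     [0, 5]
-     [-5]
0     [-5, 0]
drop  [-5]
-9    [-5, -9]
*     [45]
dup   [45, 45]
+     [90]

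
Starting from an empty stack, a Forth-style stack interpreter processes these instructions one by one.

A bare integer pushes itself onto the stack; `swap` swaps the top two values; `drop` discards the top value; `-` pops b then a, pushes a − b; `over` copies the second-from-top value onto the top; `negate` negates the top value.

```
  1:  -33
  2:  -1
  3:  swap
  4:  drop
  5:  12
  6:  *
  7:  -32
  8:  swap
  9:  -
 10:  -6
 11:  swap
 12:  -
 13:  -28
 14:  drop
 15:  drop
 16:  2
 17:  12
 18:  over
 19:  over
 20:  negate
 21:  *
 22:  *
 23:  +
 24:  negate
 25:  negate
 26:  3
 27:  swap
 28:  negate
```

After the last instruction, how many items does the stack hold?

2

-33    : -33
-1     : -33 -1
swap   : -1 -33
drop   : -1
12     : -1 12
*      : -12
-32    : -12 -32
swap   : -32 -12
-      : -20
-6     : -20 -6
swap   : -6 -20
-      : 14
-28    : 14 -28
drop   : 14
drop   : (empty)
2      : 2
12     : 2 12
over   : 2 12 2
over   : 2 12 2 12
negate : 2 12 2 -12
*      : 2 12 -24
*      : 2 -288
+      : -286
negate : 286
negate : -286
3      : -286 3
swap   : 3 -286
negate : 3 286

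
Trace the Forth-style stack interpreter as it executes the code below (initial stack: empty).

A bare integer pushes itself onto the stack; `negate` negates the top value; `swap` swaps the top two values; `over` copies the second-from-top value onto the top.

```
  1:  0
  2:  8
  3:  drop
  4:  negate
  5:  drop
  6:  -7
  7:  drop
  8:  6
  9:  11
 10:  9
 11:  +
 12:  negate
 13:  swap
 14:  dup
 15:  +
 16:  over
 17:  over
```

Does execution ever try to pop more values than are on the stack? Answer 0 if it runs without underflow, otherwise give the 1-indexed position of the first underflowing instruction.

0      -> [0]
8      -> [0, 8]
drop   -> [0]
negate -> [0]
drop   -> []
-7     -> [-7]
drop   -> []
6      -> [6]
11     -> [6, 11]
9      -> [6, 11, 9]
+      -> [6, 20]
negate -> [6, -20]
swap   -> [-20, 6]
dup    -> [-20, 6, 6]
+      -> [-20, 12]
over   -> [-20, 12, -20]
over   -> [-20, 12, -20, 12]

0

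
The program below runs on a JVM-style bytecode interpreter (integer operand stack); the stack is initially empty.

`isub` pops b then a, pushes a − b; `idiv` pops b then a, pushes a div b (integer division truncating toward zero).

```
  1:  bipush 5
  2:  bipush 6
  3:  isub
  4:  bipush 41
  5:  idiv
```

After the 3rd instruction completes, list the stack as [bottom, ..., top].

bipush 5  [5]
bipush 6  [5, 6]
isub      [-1]

[-1]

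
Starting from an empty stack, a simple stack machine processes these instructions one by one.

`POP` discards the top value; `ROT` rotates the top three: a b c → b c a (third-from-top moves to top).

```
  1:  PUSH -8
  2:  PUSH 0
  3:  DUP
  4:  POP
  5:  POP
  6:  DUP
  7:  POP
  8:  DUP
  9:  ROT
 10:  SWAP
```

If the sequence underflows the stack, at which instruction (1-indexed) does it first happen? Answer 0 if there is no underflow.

9

PUSH -8 → [-8]
PUSH 0  → [-8, 0]
DUP     → [-8, 0, 0]
POP     → [-8, 0]
POP     → [-8]
DUP     → [-8, -8]
POP     → [-8]
DUP     → [-8, -8]
ROT  — needs 3 operands, stack has 2 → underflow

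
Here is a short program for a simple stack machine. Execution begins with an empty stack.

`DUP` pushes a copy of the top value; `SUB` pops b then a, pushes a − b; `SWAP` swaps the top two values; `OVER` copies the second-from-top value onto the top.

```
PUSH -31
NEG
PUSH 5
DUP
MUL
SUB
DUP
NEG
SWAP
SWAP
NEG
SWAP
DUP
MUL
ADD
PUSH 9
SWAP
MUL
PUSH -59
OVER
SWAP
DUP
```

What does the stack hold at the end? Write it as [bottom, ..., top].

[378, 378, -59, -59]

PUSH -31 -> -31
NEG      -> 31
PUSH 5   -> 31 5
DUP      -> 31 5 5
MUL      -> 31 25
SUB      -> 6
DUP      -> 6 6
NEG      -> 6 -6
SWAP     -> -6 6
SWAP     -> 6 -6
NEG      -> 6 6
SWAP     -> 6 6
DUP      -> 6 6 6
MUL      -> 6 36
ADD      -> 42
PUSH 9   -> 42 9
SWAP     -> 9 42
MUL      -> 378
PUSH -59 -> 378 -59
OVER     -> 378 -59 378
SWAP     -> 378 378 -59
DUP      -> 378 378 -59 -59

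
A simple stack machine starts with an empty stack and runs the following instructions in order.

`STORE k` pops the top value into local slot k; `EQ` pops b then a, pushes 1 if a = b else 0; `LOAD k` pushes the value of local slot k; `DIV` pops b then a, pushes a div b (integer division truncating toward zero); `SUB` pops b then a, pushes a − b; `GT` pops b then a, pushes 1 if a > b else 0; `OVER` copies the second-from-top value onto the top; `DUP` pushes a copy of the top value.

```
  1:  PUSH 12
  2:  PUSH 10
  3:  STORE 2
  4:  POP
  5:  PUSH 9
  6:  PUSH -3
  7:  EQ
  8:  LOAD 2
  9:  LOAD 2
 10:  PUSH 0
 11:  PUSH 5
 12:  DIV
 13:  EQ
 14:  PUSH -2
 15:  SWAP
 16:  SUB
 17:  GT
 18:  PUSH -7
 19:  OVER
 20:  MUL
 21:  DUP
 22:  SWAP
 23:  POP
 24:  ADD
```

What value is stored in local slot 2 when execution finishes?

10

PUSH 12 → [12]
PUSH 10 → [12, 10]
STORE 2 → [12]
POP     → []
PUSH 9  → [9]
PUSH -3 → [9, -3]
EQ      → [0]
LOAD 2  → [0, 10]
LOAD 2  → [0, 10, 10]
PUSH 0  → [0, 10, 10, 0]
PUSH 5  → [0, 10, 10, 0, 5]
DIV     → [0, 10, 10, 0]
EQ      → [0, 10, 0]
PUSH -2 → [0, 10, 0, -2]
SWAP    → [0, 10, -2, 0]
SUB     → [0, 10, -2]
GT      → [0, 1]
PUSH -7 → [0, 1, -7]
OVER    → [0, 1, -7, 1]
MUL     → [0, 1, -7]
DUP     → [0, 1, -7, -7]
SWAP    → [0, 1, -7, -7]
POP     → [0, 1, -7]
ADD     → [0, -6]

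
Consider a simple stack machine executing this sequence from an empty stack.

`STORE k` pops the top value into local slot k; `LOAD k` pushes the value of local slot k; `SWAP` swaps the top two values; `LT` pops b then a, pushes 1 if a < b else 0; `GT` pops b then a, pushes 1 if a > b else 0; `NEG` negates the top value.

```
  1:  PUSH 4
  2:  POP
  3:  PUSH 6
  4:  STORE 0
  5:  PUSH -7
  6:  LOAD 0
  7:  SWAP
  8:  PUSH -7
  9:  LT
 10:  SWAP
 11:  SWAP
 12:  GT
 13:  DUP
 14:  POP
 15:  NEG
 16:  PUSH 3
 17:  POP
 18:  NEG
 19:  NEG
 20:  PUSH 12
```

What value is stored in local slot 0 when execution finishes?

PUSH 4  → [4]
POP     → []
PUSH 6  → [6]
STORE 0 → []
PUSH -7 → [-7]
LOAD 0  → [-7, 6]
SWAP    → [6, -7]
PUSH -7 → [6, -7, -7]
LT      → [6, 0]
SWAP    → [0, 6]
SWAP    → [6, 0]
GT      → [1]
DUP     → [1, 1]
POP     → [1]
NEG     → [-1]
PUSH 3  → [-1, 3]
POP     → [-1]
NEG     → [1]
NEG     → [-1]
PUSH 12 → [-1, 12]

6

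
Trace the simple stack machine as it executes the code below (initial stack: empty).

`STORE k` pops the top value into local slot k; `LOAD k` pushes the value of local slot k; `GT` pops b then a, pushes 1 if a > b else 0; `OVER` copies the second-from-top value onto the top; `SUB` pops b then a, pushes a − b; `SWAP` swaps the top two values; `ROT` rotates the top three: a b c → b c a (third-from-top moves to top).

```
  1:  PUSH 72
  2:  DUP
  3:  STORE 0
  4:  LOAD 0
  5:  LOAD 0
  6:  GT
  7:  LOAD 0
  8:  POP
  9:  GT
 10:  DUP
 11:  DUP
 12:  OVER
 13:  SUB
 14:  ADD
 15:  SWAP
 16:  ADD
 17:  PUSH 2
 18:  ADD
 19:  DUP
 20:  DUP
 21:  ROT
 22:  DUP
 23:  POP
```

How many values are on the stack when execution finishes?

PUSH 72  72
DUP      72 72
STORE 0  72
LOAD 0   72 72
LOAD 0   72 72 72
GT       72 0
LOAD 0   72 0 72
POP      72 0
GT       1
DUP      1 1
DUP      1 1 1
OVER     1 1 1 1
SUB      1 1 0
ADD      1 1
SWAP     1 1
ADD      2
PUSH 2   2 2
ADD      4
DUP      4 4
DUP      4 4 4
ROT      4 4 4
DUP      4 4 4 4
POP      4 4 4

3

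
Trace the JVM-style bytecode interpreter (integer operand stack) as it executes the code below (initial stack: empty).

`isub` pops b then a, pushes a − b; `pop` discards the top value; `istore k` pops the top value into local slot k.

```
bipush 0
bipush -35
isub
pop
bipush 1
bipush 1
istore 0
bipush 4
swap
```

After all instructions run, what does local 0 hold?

bipush 0   : 0
bipush -35 : 0 -35
isub       : 35
pop        : (empty)
bipush 1   : 1
bipush 1   : 1 1
istore 0   : 1
bipush 4   : 1 4
swap       : 4 1

1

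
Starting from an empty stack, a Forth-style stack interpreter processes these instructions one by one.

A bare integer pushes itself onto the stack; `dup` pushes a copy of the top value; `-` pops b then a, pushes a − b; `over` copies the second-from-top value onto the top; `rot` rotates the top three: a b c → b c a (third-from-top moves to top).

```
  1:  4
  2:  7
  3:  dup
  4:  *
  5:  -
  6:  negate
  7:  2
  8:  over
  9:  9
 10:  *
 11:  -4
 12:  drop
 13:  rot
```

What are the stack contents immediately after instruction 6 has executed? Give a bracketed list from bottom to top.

[45]

4      -> [4]
7      -> [4, 7]
dup    -> [4, 7, 7]
*      -> [4, 49]
-      -> [-45]
negate -> [45]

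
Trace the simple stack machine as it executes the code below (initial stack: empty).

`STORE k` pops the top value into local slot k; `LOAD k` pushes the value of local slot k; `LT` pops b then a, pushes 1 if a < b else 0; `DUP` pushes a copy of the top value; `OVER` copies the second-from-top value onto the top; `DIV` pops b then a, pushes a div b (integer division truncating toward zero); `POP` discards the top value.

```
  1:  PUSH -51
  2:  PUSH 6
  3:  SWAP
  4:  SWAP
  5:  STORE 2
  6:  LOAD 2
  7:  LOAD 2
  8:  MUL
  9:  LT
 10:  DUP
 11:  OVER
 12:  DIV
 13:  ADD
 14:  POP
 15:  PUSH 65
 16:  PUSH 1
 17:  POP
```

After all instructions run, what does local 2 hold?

PUSH -51 -> [-51]
PUSH 6   -> [-51, 6]
SWAP     -> [6, -51]
SWAP     -> [-51, 6]
STORE 2  -> [-51]
LOAD 2   -> [-51, 6]
LOAD 2   -> [-51, 6, 6]
MUL      -> [-51, 36]
LT       -> [1]
DUP      -> [1, 1]
OVER     -> [1, 1, 1]
DIV      -> [1, 1]
ADD      -> [2]
POP      -> []
PUSH 65  -> [65]
PUSH 1   -> [65, 1]
POP      -> [65]

6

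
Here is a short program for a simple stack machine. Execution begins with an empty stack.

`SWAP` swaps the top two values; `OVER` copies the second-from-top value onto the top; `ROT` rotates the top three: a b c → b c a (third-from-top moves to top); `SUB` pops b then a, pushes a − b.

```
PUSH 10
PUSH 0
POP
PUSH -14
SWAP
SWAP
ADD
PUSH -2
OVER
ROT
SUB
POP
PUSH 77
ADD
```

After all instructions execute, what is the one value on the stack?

75

PUSH 10   [10]
PUSH 0    [10, 0]
POP       [10]
PUSH -14  [10, -14]
SWAP      [-14, 10]
SWAP      [10, -14]
ADD       [-4]
PUSH -2   [-4, -2]
OVER      [-4, -2, -4]
ROT       [-2, -4, -4]
SUB       [-2, 0]
POP       [-2]
PUSH 77   [-2, 77]
ADD       [75]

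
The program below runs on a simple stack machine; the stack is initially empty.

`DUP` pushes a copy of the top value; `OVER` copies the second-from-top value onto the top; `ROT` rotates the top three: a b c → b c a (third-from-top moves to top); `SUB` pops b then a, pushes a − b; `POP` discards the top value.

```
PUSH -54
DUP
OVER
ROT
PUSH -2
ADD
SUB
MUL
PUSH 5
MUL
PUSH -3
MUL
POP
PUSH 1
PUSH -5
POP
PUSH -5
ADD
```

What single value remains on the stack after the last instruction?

PUSH -54 → -54
DUP      → -54 -54
OVER     → -54 -54 -54
ROT      → -54 -54 -54
PUSH -2  → -54 -54 -54 -2
ADD      → -54 -54 -56
SUB      → -54 2
MUL      → -108
PUSH 5   → -108 5
MUL      → -540
PUSH -3  → -540 -3
MUL      → 1620
POP      → (empty)
PUSH 1   → 1
PUSH -5  → 1 -5
POP      → 1
PUSH -5  → 1 -5
ADD      → -4

-4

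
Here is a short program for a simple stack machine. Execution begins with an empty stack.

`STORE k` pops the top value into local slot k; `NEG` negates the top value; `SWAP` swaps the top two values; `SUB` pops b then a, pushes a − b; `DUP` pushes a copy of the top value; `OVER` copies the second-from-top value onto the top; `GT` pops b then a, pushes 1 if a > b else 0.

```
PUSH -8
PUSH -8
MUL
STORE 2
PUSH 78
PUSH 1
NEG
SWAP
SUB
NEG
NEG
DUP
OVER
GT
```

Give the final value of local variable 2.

64

PUSH -8  [-8]
PUSH -8  [-8, -8]
MUL      [64]
STORE 2  []
PUSH 78  [78]
PUSH 1   [78, 1]
NEG      [78, -1]
SWAP     [-1, 78]
SUB      [-79]
NEG      [79]
NEG      [-79]
DUP      [-79, -79]
OVER     [-79, -79, -79]
GT       [-79, 0]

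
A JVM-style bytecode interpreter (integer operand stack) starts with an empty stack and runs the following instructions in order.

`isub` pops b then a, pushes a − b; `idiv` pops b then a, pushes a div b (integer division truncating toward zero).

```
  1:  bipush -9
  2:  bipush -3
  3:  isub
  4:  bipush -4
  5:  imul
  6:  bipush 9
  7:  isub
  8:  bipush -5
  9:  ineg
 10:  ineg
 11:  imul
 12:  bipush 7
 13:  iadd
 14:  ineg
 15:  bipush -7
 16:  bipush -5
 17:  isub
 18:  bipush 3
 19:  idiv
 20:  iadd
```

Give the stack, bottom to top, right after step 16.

bipush -9 → [-9]
bipush -3 → [-9, -3]
isub      → [-6]
bipush -4 → [-6, -4]
imul      → [24]
bipush 9  → [24, 9]
isub      → [15]
bipush -5 → [15, -5]
ineg      → [15, 5]
ineg      → [15, -5]
imul      → [-75]
bipush 7  → [-75, 7]
iadd      → [-68]
ineg      → [68]
bipush -7 → [68, -7]
bipush -5 → [68, -7, -5]

[68, -7, -5]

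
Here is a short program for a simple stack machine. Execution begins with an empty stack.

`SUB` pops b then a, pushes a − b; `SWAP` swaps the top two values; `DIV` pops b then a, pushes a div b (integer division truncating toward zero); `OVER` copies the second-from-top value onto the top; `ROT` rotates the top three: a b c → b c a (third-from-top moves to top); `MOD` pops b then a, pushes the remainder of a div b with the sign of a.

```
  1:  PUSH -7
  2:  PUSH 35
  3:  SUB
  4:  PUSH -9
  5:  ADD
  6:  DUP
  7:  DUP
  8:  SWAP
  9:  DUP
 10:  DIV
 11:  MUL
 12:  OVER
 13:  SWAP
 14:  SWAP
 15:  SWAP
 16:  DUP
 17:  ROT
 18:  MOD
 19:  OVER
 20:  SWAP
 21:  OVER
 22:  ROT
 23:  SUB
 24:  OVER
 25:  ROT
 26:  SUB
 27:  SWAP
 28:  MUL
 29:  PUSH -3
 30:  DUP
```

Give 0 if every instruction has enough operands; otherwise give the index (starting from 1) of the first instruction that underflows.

0

PUSH -7 : [-7]
PUSH 35 : [-7, 35]
SUB     : [-42]
PUSH -9 : [-42, -9]
ADD     : [-51]
DUP     : [-51, -51]
DUP     : [-51, -51, -51]
SWAP    : [-51, -51, -51]
DUP     : [-51, -51, -51, -51]
DIV     : [-51, -51, 1]
MUL     : [-51, -51]
OVER    : [-51, -51, -51]
SWAP    : [-51, -51, -51]
SWAP    : [-51, -51, -51]
SWAP    : [-51, -51, -51]
DUP     : [-51, -51, -51, -51]
ROT     : [-51, -51, -51, -51]
MOD     : [-51, -51, 0]
OVER    : [-51, -51, 0, -51]
SWAP    : [-51, -51, -51, 0]
OVER    : [-51, -51, -51, 0, -51]
ROT     : [-51, -51, 0, -51, -51]
SUB     : [-51, -51, 0, 0]
OVER    : [-51, -51, 0, 0, 0]
ROT     : [-51, -51, 0, 0, 0]
SUB     : [-51, -51, 0, 0]
SWAP    : [-51, -51, 0, 0]
MUL     : [-51, -51, 0]
PUSH -3 : [-51, -51, 0, -3]
DUP     : [-51, -51, 0, -3, -3]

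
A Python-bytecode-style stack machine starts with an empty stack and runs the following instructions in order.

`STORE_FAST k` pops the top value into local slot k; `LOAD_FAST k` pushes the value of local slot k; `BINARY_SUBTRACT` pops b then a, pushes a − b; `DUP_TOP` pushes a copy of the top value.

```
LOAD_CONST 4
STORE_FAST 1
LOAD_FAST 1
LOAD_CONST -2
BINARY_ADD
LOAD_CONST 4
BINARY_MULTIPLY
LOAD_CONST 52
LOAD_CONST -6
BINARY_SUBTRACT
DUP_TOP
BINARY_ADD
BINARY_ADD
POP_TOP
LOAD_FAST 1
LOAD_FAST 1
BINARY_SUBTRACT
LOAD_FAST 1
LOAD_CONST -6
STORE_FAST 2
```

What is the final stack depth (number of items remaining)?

2

LOAD_CONST 4     [4]
STORE_FAST 1     []
LOAD_FAST 1      [4]
LOAD_CONST -2    [4, -2]
BINARY_ADD       [2]
LOAD_CONST 4     [2, 4]
BINARY_MULTIPLY  [8]
LOAD_CONST 52    [8, 52]
LOAD_CONST -6    [8, 52, -6]
BINARY_SUBTRACT  [8, 58]
DUP_TOP          [8, 58, 58]
BINARY_ADD       [8, 116]
BINARY_ADD       [124]
POP_TOP          []
LOAD_FAST 1      [4]
LOAD_FAST 1      [4, 4]
BINARY_SUBTRACT  [0]
LOAD_FAST 1      [0, 4]
LOAD_CONST -6    [0, 4, -6]
STORE_FAST 2     [0, 4]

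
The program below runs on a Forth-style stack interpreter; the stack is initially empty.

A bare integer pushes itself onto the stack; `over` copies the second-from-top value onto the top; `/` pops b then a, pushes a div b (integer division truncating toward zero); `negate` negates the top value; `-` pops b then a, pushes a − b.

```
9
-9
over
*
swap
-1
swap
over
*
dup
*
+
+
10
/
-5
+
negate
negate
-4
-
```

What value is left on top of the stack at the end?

-1

9      -> 9
-9     -> 9 -9
over   -> 9 -9 9
*      -> 9 -81
swap   -> -81 9
-1     -> -81 9 -1
swap   -> -81 -1 9
over   -> -81 -1 9 -1
*      -> -81 -1 -9
dup    -> -81 -1 -9 -9
*      -> -81 -1 81
+      -> -81 80
+      -> -1
10     -> -1 10
/      -> 0
-5     -> 0 -5
+      -> -5
negate -> 5
negate -> -5
-4     -> -5 -4
-      -> -1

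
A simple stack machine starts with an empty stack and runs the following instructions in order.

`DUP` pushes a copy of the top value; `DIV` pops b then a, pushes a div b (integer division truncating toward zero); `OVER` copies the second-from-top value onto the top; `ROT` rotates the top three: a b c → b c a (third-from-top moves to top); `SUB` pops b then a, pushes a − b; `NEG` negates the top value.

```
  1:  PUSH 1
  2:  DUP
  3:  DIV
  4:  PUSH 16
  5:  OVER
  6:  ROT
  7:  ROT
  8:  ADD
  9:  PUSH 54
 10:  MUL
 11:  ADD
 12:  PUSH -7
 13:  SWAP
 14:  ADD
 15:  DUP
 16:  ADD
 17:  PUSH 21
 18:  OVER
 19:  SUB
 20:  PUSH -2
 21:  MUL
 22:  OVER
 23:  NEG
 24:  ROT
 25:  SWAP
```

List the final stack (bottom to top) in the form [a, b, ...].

[3606, 1824, -1824]

PUSH 1  → 1
DUP     → 1 1
DIV     → 1
PUSH 16 → 1 16
OVER    → 1 16 1
ROT     → 16 1 1
ROT     → 1 1 16
ADD     → 1 17
PUSH 54 → 1 17 54
MUL     → 1 918
ADD     → 919
PUSH -7 → 919 -7
SWAP    → -7 919
ADD     → 912
DUP     → 912 912
ADD     → 1824
PUSH 21 → 1824 21
OVER    → 1824 21 1824
SUB     → 1824 -1803
PUSH -2 → 1824 -1803 -2
MUL     → 1824 3606
OVER    → 1824 3606 1824
NEG     → 1824 3606 -1824
ROT     → 3606 -1824 1824
SWAP    → 3606 1824 -1824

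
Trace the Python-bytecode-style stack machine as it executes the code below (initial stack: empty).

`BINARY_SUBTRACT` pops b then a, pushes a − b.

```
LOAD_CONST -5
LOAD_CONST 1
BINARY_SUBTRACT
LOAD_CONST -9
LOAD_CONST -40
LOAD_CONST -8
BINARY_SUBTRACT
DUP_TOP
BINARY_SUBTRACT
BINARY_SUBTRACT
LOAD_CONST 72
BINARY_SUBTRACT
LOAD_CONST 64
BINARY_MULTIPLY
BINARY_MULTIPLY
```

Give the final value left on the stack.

31104

LOAD_CONST -5   : [-5]
LOAD_CONST 1    : [-5, 1]
BINARY_SUBTRACT : [-6]
LOAD_CONST -9   : [-6, -9]
LOAD_CONST -40  : [-6, -9, -40]
LOAD_CONST -8   : [-6, -9, -40, -8]
BINARY_SUBTRACT : [-6, -9, -32]
DUP_TOP         : [-6, -9, -32, -32]
BINARY_SUBTRACT : [-6, -9, 0]
BINARY_SUBTRACT : [-6, -9]
LOAD_CONST 72   : [-6, -9, 72]
BINARY_SUBTRACT : [-6, -81]
LOAD_CONST 64   : [-6, -81, 64]
BINARY_MULTIPLY : [-6, -5184]
BINARY_MULTIPLY : [31104]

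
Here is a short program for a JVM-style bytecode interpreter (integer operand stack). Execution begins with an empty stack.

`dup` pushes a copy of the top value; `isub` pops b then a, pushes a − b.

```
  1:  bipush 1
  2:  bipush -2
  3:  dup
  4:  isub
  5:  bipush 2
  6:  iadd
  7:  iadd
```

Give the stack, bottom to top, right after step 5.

bipush 1   [1]
bipush -2  [1, -2]
dup        [1, -2, -2]
isub       [1, 0]
bipush 2   [1, 0, 2]

[1, 0, 2]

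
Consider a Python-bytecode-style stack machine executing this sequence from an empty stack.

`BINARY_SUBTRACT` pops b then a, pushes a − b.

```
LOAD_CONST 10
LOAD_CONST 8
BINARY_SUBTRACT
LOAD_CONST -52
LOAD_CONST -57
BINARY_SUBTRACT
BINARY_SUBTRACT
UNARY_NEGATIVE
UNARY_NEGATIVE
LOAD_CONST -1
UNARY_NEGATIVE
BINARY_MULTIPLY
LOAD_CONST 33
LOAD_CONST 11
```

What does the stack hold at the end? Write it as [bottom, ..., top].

LOAD_CONST 10   : 10
LOAD_CONST 8    : 10 8
BINARY_SUBTRACT : 2
LOAD_CONST -52  : 2 -52
LOAD_CONST -57  : 2 -52 -57
BINARY_SUBTRACT : 2 5
BINARY_SUBTRACT : -3
UNARY_NEGATIVE  : 3
UNARY_NEGATIVE  : -3
LOAD_CONST -1   : -3 -1
UNARY_NEGATIVE  : -3 1
BINARY_MULTIPLY : -3
LOAD_CONST 33   : -3 33
LOAD_CONST 11   : -3 33 11

[-3, 33, 11]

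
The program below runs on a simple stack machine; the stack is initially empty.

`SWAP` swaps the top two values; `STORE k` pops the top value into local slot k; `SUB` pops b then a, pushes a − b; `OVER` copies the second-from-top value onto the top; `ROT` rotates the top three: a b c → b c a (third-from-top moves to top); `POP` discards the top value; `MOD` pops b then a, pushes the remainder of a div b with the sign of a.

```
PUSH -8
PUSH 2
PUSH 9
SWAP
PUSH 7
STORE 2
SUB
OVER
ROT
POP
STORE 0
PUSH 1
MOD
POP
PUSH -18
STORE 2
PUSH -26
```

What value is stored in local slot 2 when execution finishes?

PUSH -8  → -8
PUSH 2   → -8 2
PUSH 9   → -8 2 9
SWAP     → -8 9 2
PUSH 7   → -8 9 2 7
STORE 2  → -8 9 2
SUB      → -8 7
OVER     → -8 7 -8
ROT      → 7 -8 -8
POP      → 7 -8
STORE 0  → 7
PUSH 1   → 7 1
MOD      → 0
POP      → (empty)
PUSH -18 → -18
STORE 2  → (empty)
PUSH -26 → -26

-18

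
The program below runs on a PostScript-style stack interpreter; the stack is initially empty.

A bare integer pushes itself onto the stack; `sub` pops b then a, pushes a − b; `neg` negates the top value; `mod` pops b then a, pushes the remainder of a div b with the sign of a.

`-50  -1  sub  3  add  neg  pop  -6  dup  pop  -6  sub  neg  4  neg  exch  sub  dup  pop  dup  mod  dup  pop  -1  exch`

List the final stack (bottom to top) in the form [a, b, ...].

[-1, 0]

-50  → -50
-1   → -50 -1
sub  → -49
3    → -49 3
add  → -46
neg  → 46
pop  → (empty)
-6   → -6
dup  → -6 -6
pop  → -6
-6   → -6 -6
sub  → 0
neg  → 0
4    → 0 4
neg  → 0 -4
exch → -4 0
sub  → -4
dup  → -4 -4
pop  → -4
dup  → -4 -4
mod  → 0
dup  → 0 0
pop  → 0
-1   → 0 -1
exch → -1 0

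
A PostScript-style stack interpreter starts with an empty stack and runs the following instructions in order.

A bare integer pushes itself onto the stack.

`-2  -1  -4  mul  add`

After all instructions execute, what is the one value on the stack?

2

-2  : -2
-1  : -2 -1
-4  : -2 -1 -4
mul : -2 4
add : 2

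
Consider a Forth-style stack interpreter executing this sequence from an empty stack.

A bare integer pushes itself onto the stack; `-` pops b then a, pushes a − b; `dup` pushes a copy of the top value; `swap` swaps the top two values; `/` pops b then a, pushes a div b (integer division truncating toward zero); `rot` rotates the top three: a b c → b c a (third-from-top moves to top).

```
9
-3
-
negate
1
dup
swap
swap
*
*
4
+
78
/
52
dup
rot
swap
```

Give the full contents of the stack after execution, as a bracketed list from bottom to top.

9      -> 9
-3     -> 9 -3
-      -> 12
negate -> -12
1      -> -12 1
dup    -> -12 1 1
swap   -> -12 1 1
swap   -> -12 1 1
*      -> -12 1
*      -> -12
4      -> -12 4
+      -> -8
78     -> -8 78
/      -> 0
52     -> 0 52
dup    -> 0 52 52
rot    -> 52 52 0
swap   -> 52 0 52

[52, 0, 52]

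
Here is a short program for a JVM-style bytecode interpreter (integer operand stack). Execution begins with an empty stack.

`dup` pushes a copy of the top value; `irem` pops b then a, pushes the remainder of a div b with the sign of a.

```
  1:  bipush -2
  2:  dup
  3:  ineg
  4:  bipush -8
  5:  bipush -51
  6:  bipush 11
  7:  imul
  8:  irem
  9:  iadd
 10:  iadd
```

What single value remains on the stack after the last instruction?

-8

bipush -2   [-2]
dup         [-2, -2]
ineg        [-2, 2]
bipush -8   [-2, 2, -8]
bipush -51  [-2, 2, -8, -51]
bipush 11   [-2, 2, -8, -51, 11]
imul        [-2, 2, -8, -561]
irem        [-2, 2, -8]
iadd        [-2, -6]
iadd        [-8]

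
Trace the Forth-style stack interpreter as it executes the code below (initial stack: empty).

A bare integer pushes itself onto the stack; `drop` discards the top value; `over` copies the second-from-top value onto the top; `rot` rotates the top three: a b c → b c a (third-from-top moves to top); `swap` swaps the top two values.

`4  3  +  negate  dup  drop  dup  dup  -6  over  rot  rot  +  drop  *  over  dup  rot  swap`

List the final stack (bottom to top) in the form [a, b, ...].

4      → 4
3      → 4 3
+      → 7
negate → -7
dup    → -7 -7
drop   → -7
dup    → -7 -7
dup    → -7 -7 -7
-6     → -7 -7 -7 -6
over   → -7 -7 -7 -6 -7
rot    → -7 -7 -6 -7 -7
rot    → -7 -7 -7 -7 -6
+      → -7 -7 -7 -13
drop   → -7 -7 -7
*      → -7 49
over   → -7 49 -7
dup    → -7 49 -7 -7
rot    → -7 -7 -7 49
swap   → -7 -7 49 -7

[-7, -7, 49, -7]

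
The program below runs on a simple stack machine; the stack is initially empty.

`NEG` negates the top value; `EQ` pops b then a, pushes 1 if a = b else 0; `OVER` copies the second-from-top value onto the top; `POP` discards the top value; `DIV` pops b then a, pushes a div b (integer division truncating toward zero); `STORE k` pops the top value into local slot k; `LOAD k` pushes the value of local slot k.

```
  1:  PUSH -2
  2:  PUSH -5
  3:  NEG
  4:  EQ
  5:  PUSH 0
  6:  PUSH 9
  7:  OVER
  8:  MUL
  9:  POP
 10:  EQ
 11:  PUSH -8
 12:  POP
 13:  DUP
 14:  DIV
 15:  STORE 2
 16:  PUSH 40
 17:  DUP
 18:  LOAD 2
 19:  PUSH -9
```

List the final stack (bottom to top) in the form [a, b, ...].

[40, 40, 1, -9]

PUSH -2  -2
PUSH -5  -2 -5
NEG      -2 5
EQ       0
PUSH 0   0 0
PUSH 9   0 0 9
OVER     0 0 9 0
MUL      0 0 0
POP      0 0
EQ       1
PUSH -8  1 -8
POP      1
DUP      1 1
DIV      1
STORE 2  (empty)
PUSH 40  40
DUP      40 40
LOAD 2   40 40 1
PUSH -9  40 40 1 -9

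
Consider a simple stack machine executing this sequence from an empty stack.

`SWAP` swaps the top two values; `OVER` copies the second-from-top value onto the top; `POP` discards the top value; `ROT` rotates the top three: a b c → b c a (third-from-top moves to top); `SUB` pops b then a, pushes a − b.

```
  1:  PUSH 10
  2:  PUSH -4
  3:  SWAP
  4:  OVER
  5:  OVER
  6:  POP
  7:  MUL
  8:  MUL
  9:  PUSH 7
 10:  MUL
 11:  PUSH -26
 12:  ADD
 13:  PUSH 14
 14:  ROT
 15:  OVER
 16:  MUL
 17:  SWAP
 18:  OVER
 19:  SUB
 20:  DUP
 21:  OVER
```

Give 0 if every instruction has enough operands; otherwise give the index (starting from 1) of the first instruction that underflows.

PUSH 10  → [10]
PUSH -4  → [10, -4]
SWAP     → [-4, 10]
OVER     → [-4, 10, -4]
OVER     → [-4, 10, -4, 10]
POP      → [-4, 10, -4]
MUL      → [-4, -40]
MUL      → [160]
PUSH 7   → [160, 7]
MUL      → [1120]
PUSH -26 → [1120, -26]
ADD      → [1094]
PUSH 14  → [1094, 14]
ROT  — needs 3 operands, stack has 2 → underflow

14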